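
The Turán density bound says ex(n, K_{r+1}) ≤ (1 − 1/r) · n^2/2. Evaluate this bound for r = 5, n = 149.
Turán density bound = (4/5) · 149^2/2 = 44402/5 ≈ 8880.4

Turán's theorem: ex(n, K_{r+1}) is achieved by the complete r-partite Turán graph T(n, r) with parts as balanced as possible, and is at most (1 − 1/r) · n^2/2. For r = 5, n = 149: the density bound is (4/5) · 22201/2 = 44402/5 ≈ 8880.4. The integer-valued extremum is e(T(149, 5)) = 8880, which is strictly less than the density bound 44402/5 since 5 ∤ 149 (the parts of T(149, 5) cannot all be equal).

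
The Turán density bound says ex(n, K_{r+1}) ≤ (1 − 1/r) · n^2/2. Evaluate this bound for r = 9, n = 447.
Turán density bound = (8/9) · 447^2/2 = 88804

Turán's theorem: ex(n, K_{r+1}) is achieved by the complete r-partite Turán graph T(n, r) with parts as balanced as possible, and is at most (1 − 1/r) · n^2/2. For r = 9, n = 447: the density bound is (8/9) · 199809/2 = 88804. The integer-valued extremum is e(T(447, 9)) = 88803, which is strictly less than the density bound 88804 since 9 ∤ 447 (the parts of T(447, 9) cannot all be equal).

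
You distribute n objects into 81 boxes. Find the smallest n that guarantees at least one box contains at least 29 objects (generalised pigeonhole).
n = (29 − 1)·81 + 1 = 2269

By the generalised pigeonhole principle, to guarantee some box contains ≥ r objects we need more than (r − 1) · k objects total. Threshold: n = (r − 1) · k + 1. With r = 29 and k = 81: n = 28 · 81 + 1 = 2268 + 1 = 2269. For n = 2268 = 28 · 81, we can put exactly 28 objects in every box, avoiding 29 in any single one — so 2269 is tight.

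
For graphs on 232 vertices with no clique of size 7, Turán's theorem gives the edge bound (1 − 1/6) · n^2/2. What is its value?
Turán density bound = (5/6) · 232^2/2 = 67280/3 ≈ 22426.6667

Turán's theorem: ex(n, K_{r+1}) is achieved by the complete r-partite Turán graph T(n, r) with parts as balanced as possible, and is at most (1 − 1/r) · n^2/2. For r = 6, n = 232: the density bound is (5/6) · 53824/2 = 67280/3 ≈ 22426.6667. The integer-valued extremum is e(T(232, 6)) = 22426, which is strictly less than the density bound 67280/3 since 6 ∤ 232 (the parts of T(232, 6) cannot all be equal).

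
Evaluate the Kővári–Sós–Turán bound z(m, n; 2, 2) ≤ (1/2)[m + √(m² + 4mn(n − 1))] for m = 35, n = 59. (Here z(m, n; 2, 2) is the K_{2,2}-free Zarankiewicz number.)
z(35, 59; 2, 2) ≤ (1/2)[35 + √(35² + 4·35·59·58)] = (1/2)[35 + √480305] = 364.0202

Kővári–Sós–Turán: let r_1, ..., r_35 be the row sums and z = Σ r_i the total number of 1s. Each pair of columns can share at most one row with both entries 1 (else a 2×2 all-ones block appears), so Σ_i C(r_i, 2) ≤ C(59, 2) = 1711. By convexity Σ_i C(r_i, 2) ≥ 35·C(z/35, 2) = z(z − 35)/(2·35), giving z² − 35z − 35·59·58 ≤ 0 and hence z ≤ (1/2)[35 + √(1225 + 4·119770)] = (1/2)[35 + √480305] ≈ (1/2)(35 + 693.0404) = 364.0202.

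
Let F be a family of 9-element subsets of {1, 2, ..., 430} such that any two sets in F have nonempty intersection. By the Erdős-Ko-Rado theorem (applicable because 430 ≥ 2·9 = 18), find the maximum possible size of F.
max |F| = C(429, 8) = 26645606922506715

The Erdős-Ko-Rado theorem states: for n ≥ 2k, an intersecting family of k-subsets of an n-element set has size at most C(n − 1, k − 1), with equality for 'star' families {A ⊆ [n] : |A| = k, i ∈ A} (fix an element i). For n = 430, k = 9: C(429, 8) = 26645606922506715.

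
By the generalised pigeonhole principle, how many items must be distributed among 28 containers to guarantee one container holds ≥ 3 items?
n = (3 − 1)·28 + 1 = 57

By the generalised pigeonhole principle, to guarantee some box contains ≥ r objects we need more than (r − 1) · k objects total. Threshold: n = (r − 1) · k + 1. With r = 3 and k = 28: n = 2 · 28 + 1 = 56 + 1 = 57. For n = 56 = 2 · 28, we can put exactly 2 objects in every box, avoiding 3 in any single one — so 57 is tight.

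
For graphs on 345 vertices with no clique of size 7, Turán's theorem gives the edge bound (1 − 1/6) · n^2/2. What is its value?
Turán density bound = (5/6) · 345^2/2 = 198375/4 ≈ 49593.75

Turán's theorem: ex(n, K_{r+1}) is achieved by the complete r-partite Turán graph T(n, r) with parts as balanced as possible, and is at most (1 − 1/r) · n^2/2. For r = 6, n = 345: the density bound is (5/6) · 119025/2 = 198375/4 ≈ 49593.75. The integer-valued extremum is e(T(345, 6)) = 49593, which is strictly less than the density bound 198375/4 since 6 ∤ 345 (the parts of T(345, 6) cannot all be equal).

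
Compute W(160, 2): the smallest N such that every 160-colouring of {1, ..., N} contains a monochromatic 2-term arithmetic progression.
W(160, 2) = 160 + 1 = 161

A 2-term AP is any pair of integers, so a monochromatic 2-AP exists iff some colour is used at least twice. With 160 colours, the colouring i ↦ i on {1, ..., 160} uses each colour once, avoiding any monochromatic pair, so W(160, 2) > 160. For {1, ..., 161}, pigeonhole forces two integers of the same colour, which form a monochromatic 2-AP. Hence W(160, 2) = 161.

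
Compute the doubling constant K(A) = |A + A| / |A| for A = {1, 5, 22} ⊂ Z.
K = |A + A| / |A| = 6/3 = 2

Enumerate A + A = {a + b : a, b ∈ A}. With |A| = 3, there are |A|^2 = 9 ordered sum pairs; collecting distinct values, A + A = {2, 6, 10, 23, 27, 44}, so |A + A| = 6. Thus K = 6/3 = 2. For comparison, the minimum possible |A + A| over all 3-element sets is 2·3 − 1 = 5 (so min K = 5/3), attained only by arithmetic progressions.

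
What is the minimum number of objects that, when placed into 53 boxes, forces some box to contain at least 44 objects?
n = (44 − 1)·53 + 1 = 2280

By the generalised pigeonhole principle, to guarantee some box contains ≥ r objects we need more than (r − 1) · k objects total. Threshold: n = (r − 1) · k + 1. With r = 44 and k = 53: n = 43 · 53 + 1 = 2279 + 1 = 2280. For n = 2279 = 43 · 53, we can put exactly 43 objects in every box, avoiding 44 in any single one — so 2280 is tight.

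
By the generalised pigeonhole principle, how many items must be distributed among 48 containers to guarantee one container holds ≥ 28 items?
n = (28 − 1)·48 + 1 = 1297

By the generalised pigeonhole principle, to guarantee some box contains ≥ r objects we need more than (r − 1) · k objects total. Threshold: n = (r − 1) · k + 1. With r = 28 and k = 48: n = 27 · 48 + 1 = 1296 + 1 = 1297. For n = 1296 = 27 · 48, we can put exactly 27 objects in every box, avoiding 28 in any single one — so 1297 is tight.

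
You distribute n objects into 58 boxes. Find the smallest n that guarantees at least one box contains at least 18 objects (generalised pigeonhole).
n = (18 − 1)·58 + 1 = 987

By the generalised pigeonhole principle, to guarantee some box contains ≥ r objects we need more than (r − 1) · k objects total. Threshold: n = (r − 1) · k + 1. With r = 18 and k = 58: n = 17 · 58 + 1 = 986 + 1 = 987. For n = 986 = 17 · 58, we can put exactly 17 objects in every box, avoiding 18 in any single one — so 987 is tight.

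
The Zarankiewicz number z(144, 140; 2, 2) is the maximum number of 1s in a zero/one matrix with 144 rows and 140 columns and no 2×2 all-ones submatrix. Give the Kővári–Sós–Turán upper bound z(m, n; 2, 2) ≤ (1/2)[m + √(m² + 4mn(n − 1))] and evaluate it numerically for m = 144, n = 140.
z(144, 140; 2, 2) ≤ (1/2)[144 + √(144² + 4·144·140·139)] = (1/2)[144 + √11229696] = 1747.5369

Kővári–Sós–Turán: let r_1, ..., r_144 be the row sums and z = Σ r_i the total number of 1s. Each pair of columns can share at most one row with both entries 1 (else a 2×2 all-ones block appears), so Σ_i C(r_i, 2) ≤ C(140, 2) = 9730. By convexity Σ_i C(r_i, 2) ≥ 144·C(z/144, 2) = z(z − 144)/(2·144), giving z² − 144z − 144·140·139 ≤ 0 and hence z ≤ (1/2)[144 + √(20736 + 4·2802240)] = (1/2)[144 + √11229696] ≈ (1/2)(144 + 3351.0739) = 1747.5369.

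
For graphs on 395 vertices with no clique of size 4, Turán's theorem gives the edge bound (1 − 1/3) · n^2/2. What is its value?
Turán density bound = (2/3) · 395^2/2 = 156025/3 ≈ 52008.3333

Turán's theorem: ex(n, K_{r+1}) is achieved by the complete r-partite Turán graph T(n, r) with parts as balanced as possible, and is at most (1 − 1/r) · n^2/2. For r = 3, n = 395: the density bound is (2/3) · 156025/2 = 156025/3 ≈ 52008.3333. The integer-valued extremum is e(T(395, 3)) = 52008, which is strictly less than the density bound 156025/3 since 3 ∤ 395 (the parts of T(395, 3) cannot all be equal).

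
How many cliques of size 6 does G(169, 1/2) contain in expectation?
E[# K_6] = C(169, 6) · (1/2)^C(6, 2) = 29581203652 / 2^15 = 7395300913/8192 ≈ 902746.693481

For each 6-subset S of vertices (there are C(169, 6) = 29581203652 such S), let X_S = 1 if S induces a K_6 (all C(6, 2) = 15 edges present). Then P(X_S = 1) = (1/2)^15 = 1/32768. By linearity of expectation, E[# K_6] = C(169, 6) · (1/2)^15 = 29581203652 / 32768 = 7395300913/8192 ≈ 902746.693481.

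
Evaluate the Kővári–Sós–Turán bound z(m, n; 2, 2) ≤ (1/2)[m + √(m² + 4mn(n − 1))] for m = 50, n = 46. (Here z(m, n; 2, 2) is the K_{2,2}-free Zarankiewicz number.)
z(50, 46; 2, 2) ≤ (1/2)[50 + √(50² + 4·50·46·45)] = (1/2)[50 + √416500] = 347.6841

Kővári–Sós–Turán: let r_1, ..., r_50 be the row sums and z = Σ r_i the total number of 1s. Each pair of columns can share at most one row with both entries 1 (else a 2×2 all-ones block appears), so Σ_i C(r_i, 2) ≤ C(46, 2) = 1035. By convexity Σ_i C(r_i, 2) ≥ 50·C(z/50, 2) = z(z − 50)/(2·50), giving z² − 50z − 50·46·45 ≤ 0 and hence z ≤ (1/2)[50 + √(2500 + 4·103500)] = (1/2)[50 + √416500] ≈ (1/2)(50 + 645.3681) = 347.6841.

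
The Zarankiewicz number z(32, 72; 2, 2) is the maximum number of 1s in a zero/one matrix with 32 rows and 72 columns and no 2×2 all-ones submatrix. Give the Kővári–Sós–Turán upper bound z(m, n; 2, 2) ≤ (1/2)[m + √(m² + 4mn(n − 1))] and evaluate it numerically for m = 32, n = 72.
z(32, 72; 2, 2) ≤ (1/2)[32 + √(32² + 4·32·72·71)] = (1/2)[32 + √655360] = 420.7715

Kővári–Sós–Turán: let r_1, ..., r_32 be the row sums and z = Σ r_i the total number of 1s. Each pair of columns can share at most one row with both entries 1 (else a 2×2 all-ones block appears), so Σ_i C(r_i, 2) ≤ C(72, 2) = 2556. By convexity Σ_i C(r_i, 2) ≥ 32·C(z/32, 2) = z(z − 32)/(2·32), giving z² − 32z − 32·72·71 ≤ 0 and hence z ≤ (1/2)[32 + √(1024 + 4·163584)] = (1/2)[32 + √655360] ≈ (1/2)(32 + 809.5431) = 420.7715.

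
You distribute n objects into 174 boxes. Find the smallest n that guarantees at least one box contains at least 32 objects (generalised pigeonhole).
n = (32 − 1)·174 + 1 = 5395

By the generalised pigeonhole principle, to guarantee some box contains ≥ r objects we need more than (r − 1) · k objects total. Threshold: n = (r − 1) · k + 1. With r = 32 and k = 174: n = 31 · 174 + 1 = 5394 + 1 = 5395. For n = 5394 = 31 · 174, we can put exactly 31 objects in every box, avoiding 32 in any single one — so 5395 is tight.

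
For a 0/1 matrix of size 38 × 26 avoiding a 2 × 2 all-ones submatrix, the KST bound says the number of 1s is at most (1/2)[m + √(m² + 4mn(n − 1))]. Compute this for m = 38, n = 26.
z(38, 26; 2, 2) ≤ (1/2)[38 + √(38² + 4·38·26·25)] = (1/2)[38 + √100244] = 177.3067

Kővári–Sós–Turán: let r_1, ..., r_38 be the row sums and z = Σ r_i the total number of 1s. Each pair of columns can share at most one row with both entries 1 (else a 2×2 all-ones block appears), so Σ_i C(r_i, 2) ≤ C(26, 2) = 325. By convexity Σ_i C(r_i, 2) ≥ 38·C(z/38, 2) = z(z − 38)/(2·38), giving z² − 38z − 38·26·25 ≤ 0 and hence z ≤ (1/2)[38 + √(1444 + 4·24700)] = (1/2)[38 + √100244] ≈ (1/2)(38 + 316.6133) = 177.3067.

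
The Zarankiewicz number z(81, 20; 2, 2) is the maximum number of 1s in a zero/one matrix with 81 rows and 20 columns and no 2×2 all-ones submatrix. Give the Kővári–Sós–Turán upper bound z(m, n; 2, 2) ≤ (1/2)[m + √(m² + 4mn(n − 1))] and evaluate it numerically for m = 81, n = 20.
z(81, 20; 2, 2) ≤ (1/2)[81 + √(81² + 4·81·20·19)] = (1/2)[81 + √129681] = 220.5562

Kővári–Sós–Turán: let r_1, ..., r_81 be the row sums and z = Σ r_i the total number of 1s. Each pair of columns can share at most one row with both entries 1 (else a 2×2 all-ones block appears), so Σ_i C(r_i, 2) ≤ C(20, 2) = 190. By convexity Σ_i C(r_i, 2) ≥ 81·C(z/81, 2) = z(z − 81)/(2·81), giving z² − 81z − 81·20·19 ≤ 0 and hence z ≤ (1/2)[81 + √(6561 + 4·30780)] = (1/2)[81 + √129681] ≈ (1/2)(81 + 360.1125) = 220.5562.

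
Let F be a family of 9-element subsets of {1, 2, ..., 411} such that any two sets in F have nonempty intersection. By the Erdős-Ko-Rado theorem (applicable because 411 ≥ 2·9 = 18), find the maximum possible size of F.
max |F| = C(410, 8) = 18488798173326195

Erdős-Ko-Rado (1961): when n ≥ 2k, max |F| = C(n−1, k−1). The bound is attained by the star {A : i ∈ A} for any fixed i ∈ [n]. Here C(411−1, 9−1) = C(410, 8) = 18488798173326195.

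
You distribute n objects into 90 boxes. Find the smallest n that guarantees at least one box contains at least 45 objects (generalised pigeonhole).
n = (45 − 1)·90 + 1 = 3961

By the generalised pigeonhole principle, to guarantee some box contains ≥ r objects we need more than (r − 1) · k objects total. Threshold: n = (r − 1) · k + 1. With r = 45 and k = 90: n = 44 · 90 + 1 = 3960 + 1 = 3961. For n = 3960 = 44 · 90, we can put exactly 44 objects in every box, avoiding 45 in any single one — so 3961 is tight.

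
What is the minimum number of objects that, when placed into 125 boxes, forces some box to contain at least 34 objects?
n = (34 − 1)·125 + 1 = 4126

By the generalised pigeonhole principle, to guarantee some box contains ≥ r objects we need more than (r − 1) · k objects total. Threshold: n = (r − 1) · k + 1. With r = 34 and k = 125: n = 33 · 125 + 1 = 4125 + 1 = 4126. For n = 4125 = 33 · 125, we can put exactly 33 objects in every box, avoiding 34 in any single one — so 4126 is tight.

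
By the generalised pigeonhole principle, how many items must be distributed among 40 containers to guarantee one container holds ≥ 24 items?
n = (24 − 1)·40 + 1 = 921

By the generalised pigeonhole principle, to guarantee some box contains ≥ r objects we need more than (r − 1) · k objects total. Threshold: n = (r − 1) · k + 1. With r = 24 and k = 40: n = 23 · 40 + 1 = 920 + 1 = 921. For n = 920 = 23 · 40, we can put exactly 23 objects in every box, avoiding 24 in any single one — so 921 is tight.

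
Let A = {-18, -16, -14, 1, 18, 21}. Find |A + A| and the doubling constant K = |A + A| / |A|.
K = |A + A| / |A| = 19/6

Enumerate A + A = {a + b : a, b ∈ A}. With |A| = 6, there are |A|^2 = 36 ordered sum pairs; collecting distinct values, A + A = {-36, -34, -32, -30, -28, -17, -15, -13, 0, 2, 3, 4, 5, 7, 19, 22, 36, 39, 42}, so |A + A| = 19. Thus K = 19/6. For comparison, the minimum possible |A + A| over all 6-element sets is 2·6 − 1 = 11 (so min K = 11/6), attained only by arithmetic progressions.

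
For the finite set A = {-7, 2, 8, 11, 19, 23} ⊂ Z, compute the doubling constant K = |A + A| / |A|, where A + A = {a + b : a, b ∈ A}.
K = |A + A| / |A| = 19/6

Enumerate A + A = {a + b : a, b ∈ A}. With |A| = 6, there are |A|^2 = 36 ordered sum pairs; collecting distinct values, A + A = {-14, -5, 1, 4, 10, 12, 13, 16, 19, 21, 22, 25, 27, 30, 31, 34, 38, 42, 46}, so |A + A| = 19. Thus K = 19/6. For comparison, the minimum possible |A + A| over all 6-element sets is 2·6 − 1 = 11 (so min K = 11/6), attained only by arithmetic progressions.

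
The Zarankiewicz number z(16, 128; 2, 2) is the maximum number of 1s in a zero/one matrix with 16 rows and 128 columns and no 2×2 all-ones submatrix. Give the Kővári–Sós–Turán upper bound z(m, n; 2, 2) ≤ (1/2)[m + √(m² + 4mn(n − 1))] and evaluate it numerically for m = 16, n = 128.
z(16, 128; 2, 2) ≤ (1/2)[16 + √(16² + 4·16·128·127)] = (1/2)[16 + √1040640] = 518.0588

Kővári–Sós–Turán: let r_1, ..., r_16 be the row sums and z = Σ r_i the total number of 1s. Each pair of columns can share at most one row with both entries 1 (else a 2×2 all-ones block appears), so Σ_i C(r_i, 2) ≤ C(128, 2) = 8128. By convexity Σ_i C(r_i, 2) ≥ 16·C(z/16, 2) = z(z − 16)/(2·16), giving z² − 16z − 16·128·127 ≤ 0 and hence z ≤ (1/2)[16 + √(256 + 4·260096)] = (1/2)[16 + √1040640] ≈ (1/2)(16 + 1020.1176) = 518.0588.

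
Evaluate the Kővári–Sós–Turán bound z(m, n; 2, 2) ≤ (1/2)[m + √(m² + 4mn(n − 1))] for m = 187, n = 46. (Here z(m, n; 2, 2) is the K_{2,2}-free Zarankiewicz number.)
z(187, 46; 2, 2) ≤ (1/2)[187 + √(187² + 4·187·46·45)] = (1/2)[187 + √1583329] = 722.652

Kővári–Sós–Turán: let r_1, ..., r_187 be the row sums and z = Σ r_i the total number of 1s. Each pair of columns can share at most one row with both entries 1 (else a 2×2 all-ones block appears), so Σ_i C(r_i, 2) ≤ C(46, 2) = 1035. By convexity Σ_i C(r_i, 2) ≥ 187·C(z/187, 2) = z(z − 187)/(2·187), giving z² − 187z − 187·46·45 ≤ 0 and hence z ≤ (1/2)[187 + √(34969 + 4·387090)] = (1/2)[187 + √1583329] ≈ (1/2)(187 + 1258.304) = 722.652.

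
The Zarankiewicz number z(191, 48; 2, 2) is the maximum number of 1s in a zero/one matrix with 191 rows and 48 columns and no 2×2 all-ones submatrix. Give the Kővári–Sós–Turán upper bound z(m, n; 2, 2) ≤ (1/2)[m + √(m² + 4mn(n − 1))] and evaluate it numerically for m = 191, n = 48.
z(191, 48; 2, 2) ≤ (1/2)[191 + √(191² + 4·191·48·47)] = (1/2)[191 + √1760065] = 758.8372

Kővári–Sós–Turán: let r_1, ..., r_191 be the row sums and z = Σ r_i the total number of 1s. Each pair of columns can share at most one row with both entries 1 (else a 2×2 all-ones block appears), so Σ_i C(r_i, 2) ≤ C(48, 2) = 1128. By convexity Σ_i C(r_i, 2) ≥ 191·C(z/191, 2) = z(z − 191)/(2·191), giving z² − 191z − 191·48·47 ≤ 0 and hence z ≤ (1/2)[191 + √(36481 + 4·430896)] = (1/2)[191 + √1760065] ≈ (1/2)(191 + 1326.6744) = 758.8372.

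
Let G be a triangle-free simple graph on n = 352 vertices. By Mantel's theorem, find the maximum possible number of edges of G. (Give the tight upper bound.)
ex(352, K_3) = ⌊352^2/4⌋ = 30976

Mantel (1907): a triangle-free graph on n vertices has at most ⌊n^2/4⌋ edges, with equality for the complete bipartite graph K_{⌊n/2⌋, ⌈n/2⌉}. For n = 352: ⌊352^2/4⌋ = ⌊123904/4⌋ = 30976. The extremal graph is K_{176, 176}, which has 176·176 = 30976 edges.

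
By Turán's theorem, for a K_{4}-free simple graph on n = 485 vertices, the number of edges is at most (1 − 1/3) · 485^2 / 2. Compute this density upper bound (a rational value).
Turán density bound = (2/3) · 485^2/2 = 235225/3 ≈ 78408.3333

Turán's theorem: ex(n, K_{r+1}) is achieved by the complete r-partite Turán graph T(n, r) with parts as balanced as possible, and is at most (1 − 1/r) · n^2/2. For r = 3, n = 485: the density bound is (2/3) · 235225/2 = 235225/3 ≈ 78408.3333. The integer-valued extremum is e(T(485, 3)) = 78408, which is strictly less than the density bound 235225/3 since 3 ∤ 485 (the parts of T(485, 3) cannot all be equal).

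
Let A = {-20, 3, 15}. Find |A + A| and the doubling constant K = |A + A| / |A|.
K = |A + A| / |A| = 6/3 = 2

Enumerate A + A = {a + b : a, b ∈ A}. With |A| = 3, there are |A|^2 = 9 ordered sum pairs; collecting distinct values, A + A = {-40, -17, -5, 6, 18, 30}, so |A + A| = 6. Thus K = 6/3 = 2. For comparison, the minimum possible |A + A| over all 3-element sets is 2·3 − 1 = 5 (so min K = 5/3), attained only by arithmetic progressions.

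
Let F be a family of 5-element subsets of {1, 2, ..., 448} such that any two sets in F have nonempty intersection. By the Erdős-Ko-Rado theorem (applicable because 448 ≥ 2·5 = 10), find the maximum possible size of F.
max |F| = C(447, 4) = 1641247665

Erdős-Ko-Rado (1961): when n ≥ 2k, max |F| = C(n−1, k−1). The bound is attained by the star {A : i ∈ A} for any fixed i ∈ [n]. Here C(448−1, 5−1) = C(447, 4) = 1641247665.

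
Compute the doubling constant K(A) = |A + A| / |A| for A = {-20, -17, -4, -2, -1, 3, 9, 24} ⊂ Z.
K = |A + A| / |A| = 33/8

Enumerate A + A = {a + b : a, b ∈ A}. With |A| = 8, there are |A|^2 = 64 ordered sum pairs; collecting distinct values, A + A = {-40, -37, -34, -24, -22, -21, -19, -18, -17, -14, -11, -8, -6, -5, -4, -3, -2, -1, 1, 2, 4, 5, 6, 7, 8, 12, 18, 20, 22, 23, 27, 33, 48}, so |A + A| = 33. Thus K = 33/8. For comparison, the minimum possible |A + A| over all 8-element sets is 2·8 − 1 = 15 (so min K = 15/8), attained only by arithmetic progressions.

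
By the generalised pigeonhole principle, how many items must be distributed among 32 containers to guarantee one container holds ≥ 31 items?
n = (31 − 1)·32 + 1 = 961

By the generalised pigeonhole principle, to guarantee some box contains ≥ r objects we need more than (r − 1) · k objects total. Threshold: n = (r − 1) · k + 1. With r = 31 and k = 32: n = 30 · 32 + 1 = 960 + 1 = 961. For n = 960 = 30 · 32, we can put exactly 30 objects in every box, avoiding 31 in any single one — so 961 is tight.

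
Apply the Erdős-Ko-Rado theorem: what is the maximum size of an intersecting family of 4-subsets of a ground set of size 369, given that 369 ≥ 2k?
max |F| = C(368, 3) = 8238416

The Erdős-Ko-Rado theorem states: for n ≥ 2k, an intersecting family of k-subsets of an n-element set has size at most C(n − 1, k − 1), with equality for 'star' families {A ⊆ [n] : |A| = k, i ∈ A} (fix an element i). For n = 369, k = 4: C(368, 3) = 8238416.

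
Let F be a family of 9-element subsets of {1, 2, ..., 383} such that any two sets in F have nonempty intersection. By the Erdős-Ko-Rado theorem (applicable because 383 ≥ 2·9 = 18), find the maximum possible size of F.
max |F| = C(382, 8) = 10445828334917625

Erdős-Ko-Rado (1961): when n ≥ 2k, max |F| = C(n−1, k−1). The bound is attained by the star {A : i ∈ A} for any fixed i ∈ [n]. Here C(383−1, 9−1) = C(382, 8) = 10445828334917625.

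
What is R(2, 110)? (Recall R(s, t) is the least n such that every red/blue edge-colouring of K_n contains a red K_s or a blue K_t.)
R(2, 110) = 110

R(2, k) = k for all k ≥ 2: in a 2-colouring of K_k, either some edge is red (a red K_2) or all edges are blue (a blue K_k). And K_{109} coloured all-blue has no blue K_110, so R(2, 110) > 109. Hence R(2, 110) = 110.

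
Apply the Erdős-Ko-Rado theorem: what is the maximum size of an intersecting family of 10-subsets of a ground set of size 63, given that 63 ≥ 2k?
max |F| = C(62, 9) = 20286591270

Erdős-Ko-Rado (1961): when n ≥ 2k, max |F| = C(n−1, k−1). The bound is attained by the star {A : i ∈ A} for any fixed i ∈ [n]. Here C(63−1, 10−1) = C(62, 9) = 20286591270.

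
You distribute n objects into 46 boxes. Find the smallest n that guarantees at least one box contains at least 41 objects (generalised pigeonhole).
n = (41 − 1)·46 + 1 = 1841

By the generalised pigeonhole principle, to guarantee some box contains ≥ r objects we need more than (r − 1) · k objects total. Threshold: n = (r − 1) · k + 1. With r = 41 and k = 46: n = 40 · 46 + 1 = 1840 + 1 = 1841. For n = 1840 = 40 · 46, we can put exactly 40 objects in every box, avoiding 41 in any single one — so 1841 is tight.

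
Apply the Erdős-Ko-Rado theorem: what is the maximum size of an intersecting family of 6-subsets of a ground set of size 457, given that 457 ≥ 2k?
max |F| = C(456, 5) = 160726498296

Erdős-Ko-Rado (1961): when n ≥ 2k, max |F| = C(n−1, k−1). The bound is attained by the star {A : i ∈ A} for any fixed i ∈ [n]. Here C(457−1, 6−1) = C(456, 5) = 160726498296.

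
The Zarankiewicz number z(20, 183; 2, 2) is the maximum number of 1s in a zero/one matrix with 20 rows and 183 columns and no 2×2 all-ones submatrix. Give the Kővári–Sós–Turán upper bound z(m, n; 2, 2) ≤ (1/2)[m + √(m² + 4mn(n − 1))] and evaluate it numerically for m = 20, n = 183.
z(20, 183; 2, 2) ≤ (1/2)[20 + √(20² + 4·20·183·182)] = (1/2)[20 + √2664880] = 826.223

Kővári–Sós–Turán: let r_1, ..., r_20 be the row sums and z = Σ r_i the total number of 1s. Each pair of columns can share at most one row with both entries 1 (else a 2×2 all-ones block appears), so Σ_i C(r_i, 2) ≤ C(183, 2) = 16653. By convexity Σ_i C(r_i, 2) ≥ 20·C(z/20, 2) = z(z − 20)/(2·20), giving z² − 20z − 20·183·182 ≤ 0 and hence z ≤ (1/2)[20 + √(400 + 4·666120)] = (1/2)[20 + √2664880] ≈ (1/2)(20 + 1632.446) = 826.223.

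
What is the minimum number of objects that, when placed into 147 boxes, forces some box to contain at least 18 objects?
n = (18 − 1)·147 + 1 = 2500

By the generalised pigeonhole principle, to guarantee some box contains ≥ r objects we need more than (r − 1) · k objects total. Threshold: n = (r − 1) · k + 1. With r = 18 and k = 147: n = 17 · 147 + 1 = 2499 + 1 = 2500. For n = 2499 = 17 · 147, we can put exactly 17 objects in every box, avoiding 18 in any single one — so 2500 is tight.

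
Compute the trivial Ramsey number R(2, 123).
R(2, 123) = 123

R(2, k) = k for all k ≥ 2: in a 2-colouring of K_k, either some edge is red (a red K_2) or all edges are blue (a blue K_k). And K_{122} coloured all-blue has no blue K_123, so R(2, 123) > 122. Hence R(2, 123) = 123.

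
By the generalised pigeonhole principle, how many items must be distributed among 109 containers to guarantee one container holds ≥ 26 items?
n = (26 − 1)·109 + 1 = 2726

By the generalised pigeonhole principle, to guarantee some box contains ≥ r objects we need more than (r − 1) · k objects total. Threshold: n = (r − 1) · k + 1. With r = 26 and k = 109: n = 25 · 109 + 1 = 2725 + 1 = 2726. For n = 2725 = 25 · 109, we can put exactly 25 objects in every box, avoiding 26 in any single one — so 2726 is tight.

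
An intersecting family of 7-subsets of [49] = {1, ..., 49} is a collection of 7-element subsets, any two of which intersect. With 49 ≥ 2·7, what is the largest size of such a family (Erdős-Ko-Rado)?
max |F| = C(48, 6) = 12271512

Erdős-Ko-Rado (1961): when n ≥ 2k, max |F| = C(n−1, k−1). The bound is attained by the star {A : i ∈ A} for any fixed i ∈ [n]. Here C(49−1, 7−1) = C(48, 6) = 12271512.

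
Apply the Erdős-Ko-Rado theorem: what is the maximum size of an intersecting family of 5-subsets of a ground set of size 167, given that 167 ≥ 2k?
max |F| = C(166, 4) = 30507895

Erdős-Ko-Rado (1961): when n ≥ 2k, max |F| = C(n−1, k−1). The bound is attained by the star {A : i ∈ A} for any fixed i ∈ [n]. Here C(167−1, 5−1) = C(166, 4) = 30507895.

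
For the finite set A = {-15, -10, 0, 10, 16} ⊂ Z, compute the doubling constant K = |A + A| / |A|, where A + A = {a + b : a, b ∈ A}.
K = |A + A| / |A| = 14/5

Enumerate A + A = {a + b : a, b ∈ A}. With |A| = 5, there are |A|^2 = 25 ordered sum pairs; collecting distinct values, A + A = {-30, -25, -20, -15, -10, -5, 0, 1, 6, 10, 16, 20, 26, 32}, so |A + A| = 14. Thus K = 14/5. For comparison, the minimum possible |A + A| over all 5-element sets is 2·5 − 1 = 9 (so min K = 9/5), attained only by arithmetic progressions.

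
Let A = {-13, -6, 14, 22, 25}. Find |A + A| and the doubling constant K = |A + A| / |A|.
K = |A + A| / |A| = 15/5 = 3

Enumerate A + A = {a + b : a, b ∈ A}. With |A| = 5, there are |A|^2 = 25 ordered sum pairs; collecting distinct values, A + A = {-26, -19, -12, 1, 8, 9, 12, 16, 19, 28, 36, 39, 44, 47, 50}, so |A + A| = 15. Thus K = 15/5 = 3. For comparison, the minimum possible |A + A| over all 5-element sets is 2·5 − 1 = 9 (so min K = 9/5), attained only by arithmetic progressions.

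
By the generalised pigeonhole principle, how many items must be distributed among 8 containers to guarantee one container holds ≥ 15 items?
n = (15 − 1)·8 + 1 = 113

By the generalised pigeonhole principle, to guarantee some box contains ≥ r objects we need more than (r − 1) · k objects total. Threshold: n = (r − 1) · k + 1. With r = 15 and k = 8: n = 14 · 8 + 1 = 112 + 1 = 113. For n = 112 = 14 · 8, we can put exactly 14 objects in every box, avoiding 15 in any single one — so 113 is tight.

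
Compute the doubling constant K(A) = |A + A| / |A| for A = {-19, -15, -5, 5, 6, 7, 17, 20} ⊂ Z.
K = |A + A| / |A| = 31/8

Enumerate A + A = {a + b : a, b ∈ A}. With |A| = 8, there are |A|^2 = 64 ordered sum pairs; collecting distinct values, A + A = {-38, -34, -30, -24, -20, -14, -13, -12, -10, -9, -8, -2, 0, 1, 2, 5, 10, 11, 12, 13, 14, 15, 22, 23, 24, 25, 26, 27, 34, 37, 40}, so |A + A| = 31. Thus K = 31/8. For comparison, the minimum possible |A + A| over all 8-element sets is 2·8 − 1 = 15 (so min K = 15/8), attained only by arithmetic progressions.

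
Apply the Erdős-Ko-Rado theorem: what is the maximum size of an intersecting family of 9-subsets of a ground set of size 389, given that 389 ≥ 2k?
max |F| = C(388, 8) = 11846458524848112

The Erdős-Ko-Rado theorem states: for n ≥ 2k, an intersecting family of k-subsets of an n-element set has size at most C(n − 1, k − 1), with equality for 'star' families {A ⊆ [n] : |A| = k, i ∈ A} (fix an element i). For n = 389, k = 9: C(388, 8) = 11846458524848112.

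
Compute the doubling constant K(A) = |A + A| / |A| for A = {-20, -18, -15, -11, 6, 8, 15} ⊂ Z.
K = |A + A| / |A| = 25/7

Enumerate A + A = {a + b : a, b ∈ A}. With |A| = 7, there are |A|^2 = 49 ordered sum pairs; collecting distinct values, A + A = {-40, -38, -36, -35, -33, -31, -30, -29, -26, -22, -14, -12, -10, -9, -7, -5, -3, 0, 4, 12, 14, 16, 21, 23, 30}, so |A + A| = 25. Thus K = 25/7. For comparison, the minimum possible |A + A| over all 7-element sets is 2·7 − 1 = 13 (so min K = 13/7), attained only by arithmetic progressions.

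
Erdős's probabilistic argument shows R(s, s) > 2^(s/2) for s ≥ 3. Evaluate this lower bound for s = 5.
2^(5/2) = 5.6569; so R(5, 5) > 5.6569

Colour each edge of K_n uniformly at random with red/blue. The expected number of monochromatic K_5 is C(n, 5) · 2 · 2^(−C(5,2)). If C(n, 5) · 2^(1 − C(5,2)) < 1, then with positive probability no monochromatic K_5 exists, so R(5, 5) > n. The standard estimate C(n, 5) ≤ n^5/5! shows this inequality holds whenever n ≤ 2^(5/2) (since 5! · 2^(C(5,2) − 1) > 2^(5^2/2) ≥ n^5). Hence R(5, 5) > 2^(5/2) = 5.6569.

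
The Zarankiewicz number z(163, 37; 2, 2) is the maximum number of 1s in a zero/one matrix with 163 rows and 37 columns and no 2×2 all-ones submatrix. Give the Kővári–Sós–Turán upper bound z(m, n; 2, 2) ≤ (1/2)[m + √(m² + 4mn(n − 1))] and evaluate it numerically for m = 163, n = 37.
z(163, 37; 2, 2) ≤ (1/2)[163 + √(163² + 4·163·37·36)] = (1/2)[163 + √895033] = 554.5309

Kővári–Sós–Turán: let r_1, ..., r_163 be the row sums and z = Σ r_i the total number of 1s. Each pair of columns can share at most one row with both entries 1 (else a 2×2 all-ones block appears), so Σ_i C(r_i, 2) ≤ C(37, 2) = 666. By convexity Σ_i C(r_i, 2) ≥ 163·C(z/163, 2) = z(z − 163)/(2·163), giving z² − 163z − 163·37·36 ≤ 0 and hence z ≤ (1/2)[163 + √(26569 + 4·217116)] = (1/2)[163 + √895033] ≈ (1/2)(163 + 946.0618) = 554.5309.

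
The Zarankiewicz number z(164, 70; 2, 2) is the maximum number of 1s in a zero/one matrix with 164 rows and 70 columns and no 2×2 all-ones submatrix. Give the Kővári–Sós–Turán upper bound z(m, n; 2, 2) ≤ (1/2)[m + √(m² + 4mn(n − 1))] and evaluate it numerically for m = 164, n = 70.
z(164, 70; 2, 2) ≤ (1/2)[164 + √(164² + 4·164·70·69)] = (1/2)[164 + √3195376] = 975.7807

Kővári–Sós–Turán: let r_1, ..., r_164 be the row sums and z = Σ r_i the total number of 1s. Each pair of columns can share at most one row with both entries 1 (else a 2×2 all-ones block appears), so Σ_i C(r_i, 2) ≤ C(70, 2) = 2415. By convexity Σ_i C(r_i, 2) ≥ 164·C(z/164, 2) = z(z − 164)/(2·164), giving z² − 164z − 164·70·69 ≤ 0 and hence z ≤ (1/2)[164 + √(26896 + 4·792120)] = (1/2)[164 + √3195376] ≈ (1/2)(164 + 1787.5615) = 975.7807.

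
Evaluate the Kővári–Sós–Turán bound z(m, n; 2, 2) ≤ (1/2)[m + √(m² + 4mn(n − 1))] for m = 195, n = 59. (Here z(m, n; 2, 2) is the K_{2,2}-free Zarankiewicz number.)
z(195, 59; 2, 2) ≤ (1/2)[195 + √(195² + 4·195·59·58)] = (1/2)[195 + √2707185] = 920.1763

Kővári–Sós–Turán: let r_1, ..., r_195 be the row sums and z = Σ r_i the total number of 1s. Each pair of columns can share at most one row with both entries 1 (else a 2×2 all-ones block appears), so Σ_i C(r_i, 2) ≤ C(59, 2) = 1711. By convexity Σ_i C(r_i, 2) ≥ 195·C(z/195, 2) = z(z − 195)/(2·195), giving z² − 195z − 195·59·58 ≤ 0 and hence z ≤ (1/2)[195 + √(38025 + 4·667290)] = (1/2)[195 + √2707185] ≈ (1/2)(195 + 1645.3525) = 920.1763.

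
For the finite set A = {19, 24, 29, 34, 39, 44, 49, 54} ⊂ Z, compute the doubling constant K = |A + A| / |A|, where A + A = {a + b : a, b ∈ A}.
K = |A + A| / |A| = 15/8

Enumerate A + A = {a + b : a, b ∈ A}. With |A| = 8, there are |A|^2 = 64 ordered sum pairs; collecting distinct values, A + A = {38, 43, 48, 53, 58, 63, 68, 73, 78, 83, 88, 93, 98, 103, 108}, so |A + A| = 15. Thus K = 15/8. Here |A + A| = 2|A| − 1 = 15, the minimum possible — so K = 15/8 is minimal, which holds iff A is an arithmetic progression.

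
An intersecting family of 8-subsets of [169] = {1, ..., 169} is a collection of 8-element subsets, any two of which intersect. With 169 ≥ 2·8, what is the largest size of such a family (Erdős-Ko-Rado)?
max |F| = C(168, 7) = 660288473064

The Erdős-Ko-Rado theorem states: for n ≥ 2k, an intersecting family of k-subsets of an n-element set has size at most C(n − 1, k − 1), with equality for 'star' families {A ⊆ [n] : |A| = k, i ∈ A} (fix an element i). For n = 169, k = 8: C(168, 7) = 660288473064.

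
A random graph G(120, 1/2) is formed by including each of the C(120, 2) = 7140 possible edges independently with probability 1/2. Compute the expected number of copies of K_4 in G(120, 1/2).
E[# K_4] = C(120, 4) · (1/2)^C(4, 2) = 8214570 / 2^6 = 4107285/32 = 128352.65625

For each 4-subset S of vertices (there are C(120, 4) = 8214570 such S), let X_S = 1 if S induces a K_4 (all C(4, 2) = 6 edges present). Then P(X_S = 1) = (1/2)^6 = 1/64. By linearity of expectation, E[# K_4] = C(120, 4) · (1/2)^6 = 8214570 / 64 = 4107285/32 = 128352.65625.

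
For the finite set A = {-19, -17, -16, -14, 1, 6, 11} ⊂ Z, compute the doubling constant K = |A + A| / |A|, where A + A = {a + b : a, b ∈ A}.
K = |A + A| / |A| = 24/7

Enumerate A + A = {a + b : a, b ∈ A}. With |A| = 7, there are |A|^2 = 49 ordered sum pairs; collecting distinct values, A + A = {-38, -36, -35, -34, -33, -32, -31, -30, -28, -18, -16, -15, -13, -11, -10, -8, -6, -5, -3, 2, 7, 12, 17, 22}, so |A + A| = 24. Thus K = 24/7. For comparison, the minimum possible |A + A| over all 7-element sets is 2·7 − 1 = 13 (so min K = 13/7), attained only by arithmetic progressions.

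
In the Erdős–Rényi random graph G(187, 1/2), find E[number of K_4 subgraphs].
E[# K_4] = C(187, 4) · (1/2)^C(4, 2) = 49332470 / 2^6 = 24666235/32 = 770819.84375

For each 4-subset S of vertices (there are C(187, 4) = 49332470 such S), let X_S = 1 if S induces a K_4 (all C(4, 2) = 6 edges present). Then P(X_S = 1) = (1/2)^6 = 1/64. By linearity of expectation, E[# K_4] = C(187, 4) · (1/2)^6 = 49332470 / 64 = 24666235/32 = 770819.84375.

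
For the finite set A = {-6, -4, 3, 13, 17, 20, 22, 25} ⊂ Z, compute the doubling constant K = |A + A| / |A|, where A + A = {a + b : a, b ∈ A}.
K = |A + A| / |A| = 33/8

Enumerate A + A = {a + b : a, b ∈ A}. With |A| = 8, there are |A|^2 = 64 ordered sum pairs; collecting distinct values, A + A = {-12, -10, -8, -3, -1, 6, 7, 9, 11, 13, 14, 16, 18, 19, 20, 21, 23, 25, 26, 28, 30, 33, 34, 35, 37, 38, 39, 40, 42, 44, 45, 47, 50}, so |A + A| = 33. Thus K = 33/8. For comparison, the minimum possible |A + A| over all 8-element sets is 2·8 − 1 = 15 (so min K = 15/8), attained only by arithmetic progressions.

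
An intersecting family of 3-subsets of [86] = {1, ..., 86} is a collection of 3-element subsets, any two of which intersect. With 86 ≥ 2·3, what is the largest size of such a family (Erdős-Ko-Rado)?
max |F| = C(85, 2) = 3570

The Erdős-Ko-Rado theorem states: for n ≥ 2k, an intersecting family of k-subsets of an n-element set has size at most C(n − 1, k − 1), with equality for 'star' families {A ⊆ [n] : |A| = k, i ∈ A} (fix an element i). For n = 86, k = 3: C(85, 2) = 3570.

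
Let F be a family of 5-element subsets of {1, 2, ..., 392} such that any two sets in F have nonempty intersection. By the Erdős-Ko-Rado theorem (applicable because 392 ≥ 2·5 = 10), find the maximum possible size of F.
max |F| = C(391, 4) = 958984195

Erdős-Ko-Rado (1961): when n ≥ 2k, max |F| = C(n−1, k−1). The bound is attained by the star {A : i ∈ A} for any fixed i ∈ [n]. Here C(392−1, 5−1) = C(391, 4) = 958984195.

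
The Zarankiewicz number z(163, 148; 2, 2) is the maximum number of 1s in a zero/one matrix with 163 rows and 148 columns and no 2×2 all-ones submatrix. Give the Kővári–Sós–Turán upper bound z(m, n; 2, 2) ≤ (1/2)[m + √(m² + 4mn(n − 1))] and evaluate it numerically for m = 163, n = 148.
z(163, 148; 2, 2) ≤ (1/2)[163 + √(163² + 4·163·148·147)] = (1/2)[163 + √14211481] = 1966.4059

Kővári–Sós–Turán: let r_1, ..., r_163 be the row sums and z = Σ r_i the total number of 1s. Each pair of columns can share at most one row with both entries 1 (else a 2×2 all-ones block appears), so Σ_i C(r_i, 2) ≤ C(148, 2) = 10878. By convexity Σ_i C(r_i, 2) ≥ 163·C(z/163, 2) = z(z − 163)/(2·163), giving z² − 163z − 163·148·147 ≤ 0 and hence z ≤ (1/2)[163 + √(26569 + 4·3546228)] = (1/2)[163 + √14211481] ≈ (1/2)(163 + 3769.8118) = 1966.4059.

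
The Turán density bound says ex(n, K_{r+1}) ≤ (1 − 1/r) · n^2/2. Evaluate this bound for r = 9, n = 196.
Turán density bound = (8/9) · 196^2/2 = 153664/9 ≈ 17073.7778

Turán's theorem: ex(n, K_{r+1}) is achieved by the complete r-partite Turán graph T(n, r) with parts as balanced as possible, and is at most (1 − 1/r) · n^2/2. For r = 9, n = 196: the density bound is (8/9) · 38416/2 = 153664/9 ≈ 17073.7778. The integer-valued extremum is e(T(196, 9)) = 17073, which is strictly less than the density bound 153664/9 since 9 ∤ 196 (the parts of T(196, 9) cannot all be equal).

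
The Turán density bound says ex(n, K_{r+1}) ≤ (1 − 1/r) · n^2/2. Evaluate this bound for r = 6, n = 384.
Turán density bound = (5/6) · 384^2/2 = 61440

Turán's theorem: ex(n, K_{r+1}) is achieved by the complete r-partite Turán graph T(n, r) with parts as balanced as possible, and is at most (1 − 1/r) · n^2/2. For r = 6, n = 384: the density bound is (5/6) · 147456/2 = 61440. Since 6 ∣ 384, the Turán graph T(384, 6) has parts of equal size 64, and its edge count e(T(384, 6)) = 61440 attains the density bound exactly.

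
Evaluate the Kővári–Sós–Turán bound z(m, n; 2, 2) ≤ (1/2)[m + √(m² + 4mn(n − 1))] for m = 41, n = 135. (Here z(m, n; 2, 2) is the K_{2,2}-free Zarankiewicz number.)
z(41, 135; 2, 2) ≤ (1/2)[41 + √(41² + 4·41·135·134)] = (1/2)[41 + √2968441] = 881.9582

Kővári–Sós–Turán: let r_1, ..., r_41 be the row sums and z = Σ r_i the total number of 1s. Each pair of columns can share at most one row with both entries 1 (else a 2×2 all-ones block appears), so Σ_i C(r_i, 2) ≤ C(135, 2) = 9045. By convexity Σ_i C(r_i, 2) ≥ 41·C(z/41, 2) = z(z − 41)/(2·41), giving z² − 41z − 41·135·134 ≤ 0 and hence z ≤ (1/2)[41 + √(1681 + 4·741690)] = (1/2)[41 + √2968441] ≈ (1/2)(41 + 1722.9164) = 881.9582.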